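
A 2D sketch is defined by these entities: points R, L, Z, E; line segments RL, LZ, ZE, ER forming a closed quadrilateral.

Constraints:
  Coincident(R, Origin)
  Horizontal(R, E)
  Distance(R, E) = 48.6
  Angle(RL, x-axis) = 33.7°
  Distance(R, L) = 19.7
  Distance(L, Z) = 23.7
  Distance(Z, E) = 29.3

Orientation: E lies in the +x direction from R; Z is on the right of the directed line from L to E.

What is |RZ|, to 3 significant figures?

25.0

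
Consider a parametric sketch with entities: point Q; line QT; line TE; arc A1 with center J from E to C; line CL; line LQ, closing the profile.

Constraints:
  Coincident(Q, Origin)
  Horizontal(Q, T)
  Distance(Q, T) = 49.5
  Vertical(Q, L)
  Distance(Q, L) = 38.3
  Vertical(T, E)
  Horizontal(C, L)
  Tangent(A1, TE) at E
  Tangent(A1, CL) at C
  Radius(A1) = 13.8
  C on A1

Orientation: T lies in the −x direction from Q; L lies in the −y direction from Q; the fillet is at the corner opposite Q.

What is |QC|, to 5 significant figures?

52.358

Q is at the origin; QT is horizontal with |QT| = 49.5 and T on the −x side, so T = (-49.500, 0.0000). QL is vertical with |QL| = 38.3 and L on the −y side, so L = (0.0000, -38.300). The virtual corner opposite Q is at (-49.500, -38.300). A1 meets TE tangentially, so JE is at right angles to TE and tangency of A1 to CL means the radius JC is perpendicular to CL, with radius 13.8, so the center J sits 13.8 in from both sides at J = (-35.700, -24.500). That places the tangent points at E = (-49.500, -24.500) on TE and C = (-35.700, -38.300) on CL. Then |QC| = |C − Q| = 52.358.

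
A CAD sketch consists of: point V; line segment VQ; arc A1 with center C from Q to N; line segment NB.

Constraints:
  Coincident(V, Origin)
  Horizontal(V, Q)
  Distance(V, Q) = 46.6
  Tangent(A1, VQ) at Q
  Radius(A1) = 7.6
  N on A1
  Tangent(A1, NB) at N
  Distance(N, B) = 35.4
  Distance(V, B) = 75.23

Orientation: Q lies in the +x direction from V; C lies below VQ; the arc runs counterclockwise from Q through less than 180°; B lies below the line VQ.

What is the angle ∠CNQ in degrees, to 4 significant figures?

24.42°

Checks: |CN| = 7.600 ✓; ∠(CN, NB) = 90.00° ✓; |NB| = 35.40 ✓; |VB| = 75.23 ✓.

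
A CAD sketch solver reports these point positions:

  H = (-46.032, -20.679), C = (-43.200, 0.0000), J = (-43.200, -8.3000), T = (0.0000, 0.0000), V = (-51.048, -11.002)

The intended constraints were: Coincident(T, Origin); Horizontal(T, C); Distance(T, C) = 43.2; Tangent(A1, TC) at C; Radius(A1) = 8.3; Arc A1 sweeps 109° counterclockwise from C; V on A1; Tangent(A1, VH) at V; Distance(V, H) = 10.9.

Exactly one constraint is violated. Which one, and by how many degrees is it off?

Tangent(A1, VH) at V — off by 8.40°.

T = (0.00, 0.00) ✓; T.y = 0.00, C.y = 0.00 ✓; |TC| = 43.20 ✓; ∠(JC, CT) = 90.00° ✓; |JC| = 8.300 ✓; bearing(J→V) − bearing(J→C) = 109.0° ✓; |JV| = 8.300 ✓; ∠(JV, VH) = 81.60° ✗; |VH| = 10.90 ✓.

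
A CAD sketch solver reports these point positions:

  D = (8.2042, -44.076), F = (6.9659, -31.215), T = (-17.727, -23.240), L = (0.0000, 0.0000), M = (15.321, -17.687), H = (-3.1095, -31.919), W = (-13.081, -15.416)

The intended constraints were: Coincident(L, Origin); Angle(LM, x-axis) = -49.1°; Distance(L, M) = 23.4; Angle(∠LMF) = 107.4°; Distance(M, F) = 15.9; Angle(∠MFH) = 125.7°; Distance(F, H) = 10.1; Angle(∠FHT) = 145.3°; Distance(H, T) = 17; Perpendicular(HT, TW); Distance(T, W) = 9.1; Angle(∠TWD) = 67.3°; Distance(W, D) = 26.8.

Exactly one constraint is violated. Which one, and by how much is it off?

Distance(W, D) = 26.8 — off by 8.90.

L = (0.00, 0.00) ✓; LM at -49.10° ✓; |LM| = 23.40 ✓; ∠LMF = 107.4° ✓; |MF| = 15.90 ✓; ∠MFH = 125.7° ✓; |FH| = 10.10 ✓; ∠FHT = 145.3° ✓; |HT| = 17.00 ✓; ∠(HT, TW) = 90.00° ✓; |TW| = 9.099 ✓; ∠TWD = 67.30° ✓; |WD| = 35.70 ✗.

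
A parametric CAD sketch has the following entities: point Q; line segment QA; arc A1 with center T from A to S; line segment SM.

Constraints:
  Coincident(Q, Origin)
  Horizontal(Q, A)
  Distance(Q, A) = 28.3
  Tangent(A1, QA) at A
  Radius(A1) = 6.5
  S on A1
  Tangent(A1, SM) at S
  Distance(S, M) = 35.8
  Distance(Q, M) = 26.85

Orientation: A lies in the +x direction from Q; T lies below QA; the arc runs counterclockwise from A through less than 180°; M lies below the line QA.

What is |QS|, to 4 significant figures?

23.84

Checks: |TS| = 6.500 ✓; ∠(TS, SM) = 90.00° ✓; |SM| = 35.80 ✓; |QM| = 26.85 ✓.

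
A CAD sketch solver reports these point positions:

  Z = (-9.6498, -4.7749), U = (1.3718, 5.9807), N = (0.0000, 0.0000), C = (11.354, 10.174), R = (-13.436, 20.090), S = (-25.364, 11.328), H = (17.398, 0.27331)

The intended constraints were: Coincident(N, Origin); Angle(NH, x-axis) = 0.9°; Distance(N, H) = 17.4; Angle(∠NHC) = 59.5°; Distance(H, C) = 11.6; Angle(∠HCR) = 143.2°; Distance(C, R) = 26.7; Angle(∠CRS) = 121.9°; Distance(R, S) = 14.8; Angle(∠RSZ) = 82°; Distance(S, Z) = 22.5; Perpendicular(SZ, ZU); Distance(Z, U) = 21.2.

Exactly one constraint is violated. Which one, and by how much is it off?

Distance(Z, U) = 21.2 — off by 5.80.

N = (0.00, 0.00) ✓; NH at 0.9000° ✓; |NH| = 17.40 ✓; ∠NHC = 59.50° ✓; |HC| = 11.60 ✓; ∠HCR = 143.2° ✓; |CR| = 26.70 ✓; ∠CRS = 121.9° ✓; |RS| = 14.80 ✓; ∠RSZ = 82.00° ✓; |SZ| = 22.50 ✓; ∠(SZ, ZU) = 90.00° ✓; |ZU| = 15.40 ✗.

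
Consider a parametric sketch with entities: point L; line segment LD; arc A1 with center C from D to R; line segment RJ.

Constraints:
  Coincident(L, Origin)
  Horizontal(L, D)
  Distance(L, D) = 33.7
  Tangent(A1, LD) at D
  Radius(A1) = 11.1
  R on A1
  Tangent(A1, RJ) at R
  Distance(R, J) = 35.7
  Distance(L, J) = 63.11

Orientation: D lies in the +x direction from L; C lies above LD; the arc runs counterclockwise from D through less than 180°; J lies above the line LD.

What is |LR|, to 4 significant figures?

46.37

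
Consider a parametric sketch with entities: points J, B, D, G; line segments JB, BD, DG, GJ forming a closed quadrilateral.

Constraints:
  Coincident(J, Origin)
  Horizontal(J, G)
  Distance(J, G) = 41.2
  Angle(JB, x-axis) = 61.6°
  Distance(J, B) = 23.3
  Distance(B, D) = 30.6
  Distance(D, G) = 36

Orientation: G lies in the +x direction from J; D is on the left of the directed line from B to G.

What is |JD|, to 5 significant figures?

51.907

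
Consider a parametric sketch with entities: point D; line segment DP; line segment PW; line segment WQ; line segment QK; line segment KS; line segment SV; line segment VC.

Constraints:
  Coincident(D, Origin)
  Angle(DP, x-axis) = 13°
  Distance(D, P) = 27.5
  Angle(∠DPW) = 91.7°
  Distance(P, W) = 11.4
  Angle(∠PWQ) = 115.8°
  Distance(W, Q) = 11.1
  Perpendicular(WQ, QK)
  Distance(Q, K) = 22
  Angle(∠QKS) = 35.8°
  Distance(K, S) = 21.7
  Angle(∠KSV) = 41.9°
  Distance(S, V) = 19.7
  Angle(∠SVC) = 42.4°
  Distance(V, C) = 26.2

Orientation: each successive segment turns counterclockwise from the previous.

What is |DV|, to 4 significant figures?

14.47

D is at the origin; DP runs at 13.0° with length 27.5, so P = (26.80, 6.186). ∠DPW = 91.7° gives PW at 101.3° from the x-axis; with |PW| = 11.4, W = (24.56, 17.37). ∠PWQ = 115.8° gives WQ at 165.5° from the x-axis; with |WQ| = 11.1, Q = (13.81, 20.14). WQ is perpendicular to QK, so QK runs at -104.5°; with |QK| = 22.0, K = (8.307, -1.155). ∠QKS = 35.8° gives KS at 39.70° from the x-axis; with |KS| = 21.7, S = (25.00, 12.71). ∠KSV = 41.9° gives SV at 177.8° from the x-axis; with |SV| = 19.7, V = (5.317, 13.46). Then |DV| = |V − D| = 14.47.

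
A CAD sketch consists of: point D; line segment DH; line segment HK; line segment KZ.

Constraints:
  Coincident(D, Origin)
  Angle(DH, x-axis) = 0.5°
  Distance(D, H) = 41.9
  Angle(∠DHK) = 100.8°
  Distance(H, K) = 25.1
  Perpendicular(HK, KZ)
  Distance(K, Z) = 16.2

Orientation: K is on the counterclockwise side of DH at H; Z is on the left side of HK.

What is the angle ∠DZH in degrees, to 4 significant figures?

69.98°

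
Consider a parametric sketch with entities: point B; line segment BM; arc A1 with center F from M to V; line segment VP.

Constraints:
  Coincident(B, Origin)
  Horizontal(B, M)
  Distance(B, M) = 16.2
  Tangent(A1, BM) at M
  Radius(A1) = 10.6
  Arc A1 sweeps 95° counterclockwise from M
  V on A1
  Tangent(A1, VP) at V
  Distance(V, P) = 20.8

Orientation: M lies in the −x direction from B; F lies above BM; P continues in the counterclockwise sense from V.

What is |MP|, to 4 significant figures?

33.41

On A1, M sits at bearing -90° from F; a 95° counterclockwise sweep puts V at bearing 5°, so V = F + 10.6·(cos 5°, sin 5°) = (-5.640, 11.52). A1 meets VP tangentially, so FV is at right angles to VP, so VP runs along (−sin 5°, cos 5°); with |VP| = 20.8, P = (-7.453, 32.24). Then |MP| = |P − M| = 33.41.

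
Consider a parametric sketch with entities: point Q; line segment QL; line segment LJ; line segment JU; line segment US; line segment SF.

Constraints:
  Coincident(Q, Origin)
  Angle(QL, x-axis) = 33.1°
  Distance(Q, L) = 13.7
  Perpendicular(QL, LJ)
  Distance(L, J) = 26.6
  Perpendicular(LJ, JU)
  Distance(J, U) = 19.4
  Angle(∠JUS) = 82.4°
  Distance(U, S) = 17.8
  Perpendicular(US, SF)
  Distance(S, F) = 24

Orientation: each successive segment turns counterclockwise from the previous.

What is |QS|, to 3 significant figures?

9.56

Q is at the origin; QL runs at 33.1° with length 13.7, so L = (11.5, 7.48). QL is perpendicular to LJ, so LJ runs at 123°; with |LJ| = 26.6, J = (-3.05, 29.8). LJ ⟂ JU, so JU runs at -147°; with |JU| = 19.4, U = (-19.3, 19.2). ∠JUS = 82.4° gives US at -49.3° from the x-axis; with |US| = 17.8, S = (-7.69, 5.68). Then |QS| = |S − Q| = 9.56.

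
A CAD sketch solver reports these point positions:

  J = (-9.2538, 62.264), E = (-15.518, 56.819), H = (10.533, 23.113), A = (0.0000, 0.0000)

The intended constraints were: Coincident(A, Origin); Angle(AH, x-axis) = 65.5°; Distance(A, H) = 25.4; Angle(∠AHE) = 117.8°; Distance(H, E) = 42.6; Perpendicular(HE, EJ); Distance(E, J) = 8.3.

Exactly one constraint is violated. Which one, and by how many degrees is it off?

Perpendicular(HE, EJ) — off by 3.30°.

A = (0.00, 0.00) ✓; AH at 65.50° ✓; |AH| = 25.40 ✓; ∠AHE = 117.8° ✓; |HE| = 42.60 ✓; ∠(HE, EJ) = 86.70° ✗; |EJ| = 8.300 ✓.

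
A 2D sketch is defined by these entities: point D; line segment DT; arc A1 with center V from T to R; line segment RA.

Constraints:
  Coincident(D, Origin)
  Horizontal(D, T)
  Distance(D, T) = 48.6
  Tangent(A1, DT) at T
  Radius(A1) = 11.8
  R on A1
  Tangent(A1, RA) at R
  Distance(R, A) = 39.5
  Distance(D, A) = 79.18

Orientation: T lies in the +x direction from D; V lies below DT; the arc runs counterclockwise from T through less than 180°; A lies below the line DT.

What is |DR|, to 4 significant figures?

42.80

D is at the origin; D and T share the same y with |DT| = 48.6 and T on the +x side, so T = (48.60, 0.000). A1 meets DT tangentially, so VT is at right angles to DT, so V = T + (0, -11.8) = (48.60, -11.80). Since VR ⟂ RA (tangency), |VA| = √(11.8² + 39.5²) = 41.22 regardless of where R sits on A1. So A lies on both circle(D, 79.18) and circle(V, 41.22); the below-DT intersection is A = (60.28, -51.33). R is the foot of the tangent from A: R = (38.71, -18.24).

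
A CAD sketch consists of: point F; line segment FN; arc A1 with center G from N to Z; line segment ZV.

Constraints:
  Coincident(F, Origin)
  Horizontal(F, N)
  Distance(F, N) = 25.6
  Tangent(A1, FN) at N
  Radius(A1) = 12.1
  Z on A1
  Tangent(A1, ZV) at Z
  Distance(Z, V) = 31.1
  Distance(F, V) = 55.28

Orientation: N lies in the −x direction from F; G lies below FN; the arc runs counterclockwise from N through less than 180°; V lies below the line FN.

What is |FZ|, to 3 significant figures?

40.1

Checks: |GZ| = 12.10 ✓; ∠(GZ, ZV) = 90.00° ✓; |ZV| = 31.10 ✓; |FV| = 55.28 ✓.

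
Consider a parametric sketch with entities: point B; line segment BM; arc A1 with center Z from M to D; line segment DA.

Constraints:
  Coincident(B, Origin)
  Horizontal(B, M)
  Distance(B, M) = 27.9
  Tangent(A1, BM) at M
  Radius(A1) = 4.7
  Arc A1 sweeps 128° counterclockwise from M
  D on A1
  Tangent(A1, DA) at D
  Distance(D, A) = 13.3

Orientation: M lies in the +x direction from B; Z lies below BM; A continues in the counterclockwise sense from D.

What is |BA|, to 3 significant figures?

37.1

On A1, M sits at bearing 90° from Z; a 128° counterclockwise sweep puts D at bearing 218°, so D = Z + 4.7·(cos 218°, sin 218°) = (24.2, -7.59). The tangent condition forces ZD to be normal to DA, so DA runs along (−sin 218°, cos 218°); with |DA| = 13.3, A = (32.4, -18.1). Then |BA| = |A − B| = 37.1.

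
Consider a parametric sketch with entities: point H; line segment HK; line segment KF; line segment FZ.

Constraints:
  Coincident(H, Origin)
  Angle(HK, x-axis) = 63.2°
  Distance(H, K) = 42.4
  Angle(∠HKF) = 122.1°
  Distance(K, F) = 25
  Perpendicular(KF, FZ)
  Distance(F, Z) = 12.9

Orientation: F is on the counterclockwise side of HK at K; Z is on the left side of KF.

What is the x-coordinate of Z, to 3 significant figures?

-4.84

∠HKF = 122.1°, so KF runs at 63.2° + (180° − 122.1°) = 121° from the x-axis; with |KF| = 25.0, F = K + 25.0·(cos 121°, sin 121°) = (6.20, 59.3). KF is perpendicular to FZ; with |FZ| = 12.9 on the left of KF, Z = F + 12.9·(-0.856, -0.517) = (-4.84, 52.6). So Z.x = -4.84.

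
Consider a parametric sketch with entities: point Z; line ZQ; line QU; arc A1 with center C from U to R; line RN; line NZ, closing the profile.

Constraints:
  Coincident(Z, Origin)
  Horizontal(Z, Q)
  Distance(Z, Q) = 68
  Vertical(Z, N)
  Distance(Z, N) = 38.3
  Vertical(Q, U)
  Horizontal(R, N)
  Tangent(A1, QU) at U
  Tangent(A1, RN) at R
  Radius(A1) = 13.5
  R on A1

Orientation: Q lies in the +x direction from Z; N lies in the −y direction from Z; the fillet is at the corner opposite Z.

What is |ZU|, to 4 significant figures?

72.38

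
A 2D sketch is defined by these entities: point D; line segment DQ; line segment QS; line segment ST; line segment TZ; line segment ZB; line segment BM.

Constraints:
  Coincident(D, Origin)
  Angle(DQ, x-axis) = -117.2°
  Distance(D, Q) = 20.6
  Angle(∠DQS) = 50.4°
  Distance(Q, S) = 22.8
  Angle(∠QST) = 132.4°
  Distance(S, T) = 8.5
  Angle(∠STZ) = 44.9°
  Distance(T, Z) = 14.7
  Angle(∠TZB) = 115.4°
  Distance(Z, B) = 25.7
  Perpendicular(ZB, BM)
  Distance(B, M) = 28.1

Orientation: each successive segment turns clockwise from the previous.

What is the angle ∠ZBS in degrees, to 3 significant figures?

23.5°

∠STZ = 44.9° gives TZ at -69.5° from the x-axis; with |TZ| = 14.7, Z = (-9.74, -3.39). ∠TZB = 115.4° gives ZB at -134° from the x-axis; with |ZB| = 25.7, B = (-27.6, -21.8). Then cos ∠ZBS = BZ·BS / (|BZ||BS|), giving 23.5°.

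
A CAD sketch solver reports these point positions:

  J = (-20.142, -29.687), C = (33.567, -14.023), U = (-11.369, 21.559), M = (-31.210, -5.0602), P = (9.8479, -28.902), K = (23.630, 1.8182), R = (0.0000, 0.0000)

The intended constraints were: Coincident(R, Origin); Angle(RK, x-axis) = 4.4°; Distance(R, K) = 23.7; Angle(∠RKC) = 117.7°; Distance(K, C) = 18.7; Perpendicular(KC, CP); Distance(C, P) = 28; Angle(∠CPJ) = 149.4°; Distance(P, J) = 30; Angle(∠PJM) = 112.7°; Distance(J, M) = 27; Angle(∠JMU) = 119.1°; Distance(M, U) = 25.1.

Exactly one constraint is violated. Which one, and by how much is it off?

Distance(M, U) = 25.1 — off by 8.10.

R = (0.00, 0.00) ✓; RK at 4.400° ✓; |RK| = 23.70 ✓; ∠RKC = 117.7° ✓; |KC| = 18.70 ✓; ∠(KC, CP) = 90.00° ✓; |CP| = 28.00 ✓; ∠CPJ = 149.4° ✓; |PJ| = 30.00 ✓; ∠PJM = 112.7° ✓; |JM| = 27.00 ✓; ∠JMU = 119.1° ✓; |MU| = 33.20 ✗.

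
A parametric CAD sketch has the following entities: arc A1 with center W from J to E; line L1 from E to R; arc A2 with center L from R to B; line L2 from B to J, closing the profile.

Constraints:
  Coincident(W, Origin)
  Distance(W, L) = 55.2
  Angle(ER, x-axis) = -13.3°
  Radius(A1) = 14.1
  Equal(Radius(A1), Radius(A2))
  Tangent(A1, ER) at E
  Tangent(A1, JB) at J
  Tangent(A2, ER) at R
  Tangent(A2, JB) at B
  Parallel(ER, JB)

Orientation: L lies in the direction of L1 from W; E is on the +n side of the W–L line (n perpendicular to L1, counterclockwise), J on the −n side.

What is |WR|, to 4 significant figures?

56.97

The slot axis is L1's direction at -13.3°, so u = (cos -13.3°, sin -13.3°) = (0.9732, -0.2300) and n = (−sin -13.3°, cos -13.3°) = (0.2300, 0.9732). W is at the origin and L lies 55.2 along u from W, so L = 55.2·u = (53.72, -12.70). Tangency of A1 to both parallel lines with radius 14.1 puts E and J at W ± 14.1·n: E = (3.244, 13.72), J = (-3.244, -13.72). Equal radii place R and B the same way about L: R = L + 14.1·n = (56.96, 1.023), B = L − 14.1·n = (50.48, -26.42). Then |WR| = |R − W| = 56.97.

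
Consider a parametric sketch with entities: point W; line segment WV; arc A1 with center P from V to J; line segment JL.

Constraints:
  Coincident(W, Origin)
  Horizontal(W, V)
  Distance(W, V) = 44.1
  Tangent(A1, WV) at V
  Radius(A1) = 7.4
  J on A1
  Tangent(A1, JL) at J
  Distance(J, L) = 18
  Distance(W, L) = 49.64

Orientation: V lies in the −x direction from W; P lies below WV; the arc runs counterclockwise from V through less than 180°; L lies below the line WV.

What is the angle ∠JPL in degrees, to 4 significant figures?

67.65°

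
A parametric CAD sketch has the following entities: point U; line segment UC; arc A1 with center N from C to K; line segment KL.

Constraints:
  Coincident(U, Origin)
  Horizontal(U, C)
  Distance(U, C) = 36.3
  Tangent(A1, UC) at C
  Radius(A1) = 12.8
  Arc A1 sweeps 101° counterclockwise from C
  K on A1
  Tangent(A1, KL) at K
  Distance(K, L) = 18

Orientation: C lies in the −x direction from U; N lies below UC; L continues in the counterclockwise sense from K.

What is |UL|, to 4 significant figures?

56.10

U is at the origin; U and C share the same y with |UC| = 36.3 and C on the −x side, so C = (-36.30, 0.000). A1 meets UC tangentially, so NC is at right angles to UC, so N = C + (0, -12.8) = (-36.30, -12.80). On A1, C sits at bearing 90° from N; a 101° counterclockwise sweep puts K at bearing 191°, so K = N + 12.8·(cos 191°, sin 191°) = (-48.86, -15.24). Since A1 is tangent to KL there, NK ⟂ KL, so KL runs along (−sin 191°, cos 191°); with |KL| = 18.0, L = (-45.43, -32.91). Then |UL| = |L − U| = 56.10.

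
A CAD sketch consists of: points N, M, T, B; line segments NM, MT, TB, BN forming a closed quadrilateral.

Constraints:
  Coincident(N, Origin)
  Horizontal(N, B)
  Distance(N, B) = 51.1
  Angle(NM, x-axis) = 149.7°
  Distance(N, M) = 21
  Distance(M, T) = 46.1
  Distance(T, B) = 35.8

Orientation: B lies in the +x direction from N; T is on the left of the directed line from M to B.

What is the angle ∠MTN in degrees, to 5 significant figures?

26.074°

Checks: |MT| = 46.10 ✓; |TB| = 35.80 ✓.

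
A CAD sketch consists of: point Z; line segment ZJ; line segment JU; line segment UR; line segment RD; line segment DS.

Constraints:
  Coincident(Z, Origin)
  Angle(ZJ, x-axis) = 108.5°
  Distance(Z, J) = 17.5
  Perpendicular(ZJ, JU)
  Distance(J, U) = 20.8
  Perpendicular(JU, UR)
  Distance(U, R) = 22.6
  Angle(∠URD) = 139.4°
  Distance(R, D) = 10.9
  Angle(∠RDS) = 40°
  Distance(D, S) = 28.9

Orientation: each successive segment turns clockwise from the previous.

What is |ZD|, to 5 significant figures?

19.152

Z is at the origin; ZJ runs at 108.5° with length 17.5, so J = (-5.5528, 16.596). ZJ ⟂ JU, so JU runs at 18.500°; with |JU| = 20.8, U = (14.172, 23.196). JU is perpendicular to UR, so UR runs at -71.500°; with |UR| = 22.6, R = (21.343, 1.7635). ∠URD = 139.4° gives RD at -112.10° from the x-axis; with |RD| = 10.9, D = (17.243, -8.3357). Then |ZD| = |D − Z| = 19.152.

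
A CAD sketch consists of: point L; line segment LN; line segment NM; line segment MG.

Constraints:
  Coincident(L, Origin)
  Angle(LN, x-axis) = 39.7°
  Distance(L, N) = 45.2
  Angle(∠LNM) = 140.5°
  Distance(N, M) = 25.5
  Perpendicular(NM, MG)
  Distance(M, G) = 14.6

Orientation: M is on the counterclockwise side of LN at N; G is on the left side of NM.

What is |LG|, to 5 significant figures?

62.014

∠LNM = 140.5°, so NM runs at 39.7° + (180° − 140.5°) = 79.200° from the x-axis; with |NM| = 25.5, M = N + 25.5·(cos 79.200°, sin 79.200°) = (39.555, 53.921). NM is perpendicular to MG; with |MG| = 14.6 on the left of NM, G = M + 14.6·(-0.98229, 0.18738) = (25.214, 56.656). Then |LG| = |G − L| = 62.014.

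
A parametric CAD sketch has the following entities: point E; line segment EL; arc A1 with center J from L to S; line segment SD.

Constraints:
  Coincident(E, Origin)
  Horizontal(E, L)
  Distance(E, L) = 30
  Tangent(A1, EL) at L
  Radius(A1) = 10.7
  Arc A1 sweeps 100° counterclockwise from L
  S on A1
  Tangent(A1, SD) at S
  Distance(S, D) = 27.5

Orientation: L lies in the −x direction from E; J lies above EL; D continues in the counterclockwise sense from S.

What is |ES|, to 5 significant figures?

23.162

Tangency of A1 to EL means the radius JL is perpendicular to EL, so J = L + (0, 10.7) = (-30.000, 10.700). On A1, L sits at bearing -90° from J; a 100° counterclockwise sweep puts S at bearing 10°, so S = J + 10.7·(cos 10°, sin 10°) = (-19.463, 12.558). Then |ES| = |S − E| = 23.162.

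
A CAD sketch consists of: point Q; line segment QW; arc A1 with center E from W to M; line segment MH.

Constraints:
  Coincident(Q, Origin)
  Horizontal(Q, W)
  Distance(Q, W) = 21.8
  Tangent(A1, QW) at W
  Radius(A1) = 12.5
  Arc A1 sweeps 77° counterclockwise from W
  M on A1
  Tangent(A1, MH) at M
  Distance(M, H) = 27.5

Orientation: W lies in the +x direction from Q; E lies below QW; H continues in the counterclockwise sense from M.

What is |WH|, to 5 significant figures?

40.845

On A1, W sits at bearing 90° from E; a 77° counterclockwise sweep puts M at bearing 167°, so M = E + 12.5·(cos 167°, sin 167°) = (9.6204, -9.6881). Since A1 is tangent to MH there, EM ⟂ MH, so MH runs along (−sin 167°, cos 167°); with |MH| = 27.5, H = (3.4342, -36.483). Then |WH| = |H − W| = 40.845.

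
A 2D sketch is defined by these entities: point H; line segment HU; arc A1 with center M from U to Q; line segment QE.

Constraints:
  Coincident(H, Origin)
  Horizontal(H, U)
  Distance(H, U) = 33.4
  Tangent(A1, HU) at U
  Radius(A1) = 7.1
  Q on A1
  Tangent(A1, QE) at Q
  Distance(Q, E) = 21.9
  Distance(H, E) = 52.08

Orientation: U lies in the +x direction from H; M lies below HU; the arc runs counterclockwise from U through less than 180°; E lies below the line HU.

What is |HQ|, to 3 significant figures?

31.0

Checks: |MQ| = 7.100 ✓; ∠(MQ, QE) = 90.00° ✓; |QE| = 21.90 ✓; |HE| = 52.08 ✓.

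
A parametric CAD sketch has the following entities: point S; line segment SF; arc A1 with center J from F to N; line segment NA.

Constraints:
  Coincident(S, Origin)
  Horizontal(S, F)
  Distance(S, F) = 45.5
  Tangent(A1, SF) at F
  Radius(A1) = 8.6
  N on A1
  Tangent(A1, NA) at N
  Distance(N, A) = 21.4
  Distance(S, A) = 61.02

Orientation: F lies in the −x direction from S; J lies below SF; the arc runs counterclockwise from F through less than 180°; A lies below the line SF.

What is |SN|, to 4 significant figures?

54.84

S is at the origin; SF is horizontal with |SF| = 45.5 and F on the −x side, so F = (-45.50, 0.000). Since A1 is tangent to SF there, JF ⟂ SF, so J = F + (0, -8.6) = (-45.50, -8.600). Since JN ⟂ NA (tangency), |JA| = √(8.6² + 21.4²) = 23.06 regardless of where N sits on A1. So A lies on both circle(S, 61.02) and circle(J, 23.06); the below-SF intersection is A = (-52.88, -30.45). N is the foot of the tangent from A: N = (-54.09, -9.085).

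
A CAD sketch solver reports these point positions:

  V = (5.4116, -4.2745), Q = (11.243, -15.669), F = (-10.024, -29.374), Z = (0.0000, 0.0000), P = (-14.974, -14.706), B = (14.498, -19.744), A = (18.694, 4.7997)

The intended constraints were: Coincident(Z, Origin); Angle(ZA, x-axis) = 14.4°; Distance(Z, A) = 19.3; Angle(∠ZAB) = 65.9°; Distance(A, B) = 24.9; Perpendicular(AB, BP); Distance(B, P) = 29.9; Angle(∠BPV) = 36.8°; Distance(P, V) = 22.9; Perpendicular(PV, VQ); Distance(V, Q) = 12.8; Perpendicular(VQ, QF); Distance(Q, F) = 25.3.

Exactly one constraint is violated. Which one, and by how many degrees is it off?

Perpendicular(VQ, QF) — off by 5.70°.

Z = (0.00, 0.00) ✓; ZA at 14.40° ✓; |ZA| = 19.30 ✓; ∠ZAB = 65.90° ✓; |AB| = 24.90 ✓; ∠(AB, BP) = 90.00° ✓; |BP| = 29.90 ✓; ∠BPV = 36.80° ✓; |PV| = 22.90 ✓; ∠(PV, VQ) = 90.00° ✓; |VQ| = 12.80 ✓; ∠(VQ, QF) = 84.30° ✗; |QF| = 25.30 ✓.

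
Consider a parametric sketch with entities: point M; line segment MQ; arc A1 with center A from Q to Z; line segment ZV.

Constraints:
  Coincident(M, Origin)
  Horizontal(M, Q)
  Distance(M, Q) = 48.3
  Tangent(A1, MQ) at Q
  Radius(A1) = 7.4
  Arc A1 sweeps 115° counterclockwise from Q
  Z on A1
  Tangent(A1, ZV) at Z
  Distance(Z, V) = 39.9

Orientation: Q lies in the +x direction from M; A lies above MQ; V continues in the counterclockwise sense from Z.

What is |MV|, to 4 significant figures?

60.29

M is at the origin; M and Q share the same y with |MQ| = 48.3 and Q on the +x side, so Q = (48.30, 0.000). Since A1 is tangent to MQ there, AQ ⟂ MQ, so A = Q + (0, 7.4) = (48.30, 7.400). On A1, Q sits at bearing -90° from A; a 115° counterclockwise sweep puts Z at bearing 25°, so Z = A + 7.4·(cos 25°, sin 25°) = (55.01, 10.53). Since A1 is tangent to ZV there, AZ ⟂ ZV, so ZV runs along (−sin 25°, cos 25°); with |ZV| = 39.9, V = (38.14, 46.69). Then |MV| = |V − M| = 60.29.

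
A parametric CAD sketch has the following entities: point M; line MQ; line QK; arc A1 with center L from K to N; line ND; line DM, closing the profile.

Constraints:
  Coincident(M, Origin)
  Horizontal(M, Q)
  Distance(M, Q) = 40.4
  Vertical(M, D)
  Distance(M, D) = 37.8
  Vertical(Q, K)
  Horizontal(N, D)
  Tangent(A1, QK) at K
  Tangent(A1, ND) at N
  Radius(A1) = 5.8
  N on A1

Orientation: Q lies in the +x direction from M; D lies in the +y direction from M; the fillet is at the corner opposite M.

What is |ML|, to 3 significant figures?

47.1

M is at the origin; MQ is horizontal with |MQ| = 40.4 and Q on the +x side, so Q = (40.4, 0.00). MD is vertical with |MD| = 37.8 and D on the +y side, so D = (0.00, 37.8). The virtual corner opposite M is at (40.4, 37.8). A1 meets QK tangentially, so LK is at right angles to QK and the tangent condition forces LN to be normal to ND, with radius 5.8, so the center L sits 5.8 in from both sides at L = (34.6, 32.0). Then |ML| = |L − M| = 47.1.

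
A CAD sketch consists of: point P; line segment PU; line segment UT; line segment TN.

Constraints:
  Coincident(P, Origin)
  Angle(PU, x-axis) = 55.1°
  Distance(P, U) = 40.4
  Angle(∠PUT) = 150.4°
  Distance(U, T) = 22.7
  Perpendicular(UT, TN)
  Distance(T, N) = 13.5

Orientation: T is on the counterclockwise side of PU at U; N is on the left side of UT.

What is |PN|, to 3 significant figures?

58.2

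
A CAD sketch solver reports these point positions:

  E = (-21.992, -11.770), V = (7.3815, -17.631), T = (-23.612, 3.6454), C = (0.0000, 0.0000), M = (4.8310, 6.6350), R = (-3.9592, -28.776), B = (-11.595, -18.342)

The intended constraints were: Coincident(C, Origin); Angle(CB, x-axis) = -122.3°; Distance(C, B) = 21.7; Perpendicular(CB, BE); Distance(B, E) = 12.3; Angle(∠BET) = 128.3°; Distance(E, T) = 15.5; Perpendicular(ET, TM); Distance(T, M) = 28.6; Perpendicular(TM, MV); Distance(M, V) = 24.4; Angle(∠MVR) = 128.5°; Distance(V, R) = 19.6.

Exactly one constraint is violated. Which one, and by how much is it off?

Distance(V, R) = 19.6 — off by 3.70.

C = (0.00, 0.00) ✓; CB at -122.3° ✓; |CB| = 21.70 ✓; ∠(CB, BE) = 90.00° ✓; |BE| = 12.30 ✓; ∠BET = 128.3° ✓; |ET| = 15.50 ✓; ∠(ET, TM) = 90.00° ✓; |TM| = 28.60 ✓; ∠(TM, MV) = 90.00° ✓; |MV| = 24.40 ✓; ∠MVR = 128.5° ✓; |VR| = 15.90 ✗.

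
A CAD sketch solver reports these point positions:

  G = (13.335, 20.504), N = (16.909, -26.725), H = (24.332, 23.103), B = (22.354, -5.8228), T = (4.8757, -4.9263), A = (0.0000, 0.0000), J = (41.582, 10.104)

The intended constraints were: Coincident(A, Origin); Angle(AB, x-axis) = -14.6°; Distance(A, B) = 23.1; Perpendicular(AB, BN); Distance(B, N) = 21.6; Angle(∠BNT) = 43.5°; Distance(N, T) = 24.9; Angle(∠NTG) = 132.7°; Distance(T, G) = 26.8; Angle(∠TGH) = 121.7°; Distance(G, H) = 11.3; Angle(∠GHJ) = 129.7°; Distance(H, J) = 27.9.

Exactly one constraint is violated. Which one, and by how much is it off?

Distance(H, J) = 27.9 — off by 6.30.

A = (0.00, 0.00) ✓; AB at -14.60° ✓; |AB| = 23.10 ✓; ∠(AB, BN) = 90.00° ✓; |BN| = 21.60 ✓; ∠BNT = 43.50° ✓; |NT| = 24.90 ✓; ∠NTG = 132.7° ✓; |TG| = 26.80 ✓; ∠TGH = 121.7° ✓; |GH| = 11.30 ✓; ∠GHJ = 129.7° ✓; |HJ| = 21.60 ✗.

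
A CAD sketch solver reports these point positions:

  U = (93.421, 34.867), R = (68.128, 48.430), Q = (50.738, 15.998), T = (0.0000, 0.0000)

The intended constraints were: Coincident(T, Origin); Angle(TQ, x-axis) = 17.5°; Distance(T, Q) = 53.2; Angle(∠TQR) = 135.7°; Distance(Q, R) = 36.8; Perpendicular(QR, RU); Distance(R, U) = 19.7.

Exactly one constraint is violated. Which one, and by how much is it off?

Distance(R, U) = 19.7 — off by 9.00.

T = (0.00, 0.00) ✓; TQ at 17.50° ✓; |TQ| = 53.20 ✓; ∠TQR = 135.7° ✓; |QR| = 36.80 ✓; ∠(QR, RU) = 90.00° ✓; |RU| = 28.70 ✗.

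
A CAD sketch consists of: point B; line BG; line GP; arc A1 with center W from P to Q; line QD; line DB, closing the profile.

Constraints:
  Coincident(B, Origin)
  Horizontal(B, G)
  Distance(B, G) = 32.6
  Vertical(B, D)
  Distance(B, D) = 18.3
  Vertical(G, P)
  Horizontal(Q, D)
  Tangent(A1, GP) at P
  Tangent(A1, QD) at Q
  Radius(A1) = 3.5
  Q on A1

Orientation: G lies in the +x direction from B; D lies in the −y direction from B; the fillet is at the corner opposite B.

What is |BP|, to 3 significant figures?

35.8

B is at the origin; BG is horizontal with |BG| = 32.6 and G on the +x side, so G = (32.6, 0.00). B and D share the same x with |BD| = 18.3 and D on the −y side, so D = (0.00, -18.3). The virtual corner opposite B is at (32.6, -18.3). A1 meets GP tangentially, so WP is at right angles to GP and since A1 is tangent to QD there, WQ ⟂ QD, with radius 3.5, so the center W sits 3.5 in from both sides at W = (29.1, -14.8). That places the tangent points at P = (32.6, -14.8) on GP and Q = (29.1, -18.3) on QD. Then |BP| = |P − B| = 35.8.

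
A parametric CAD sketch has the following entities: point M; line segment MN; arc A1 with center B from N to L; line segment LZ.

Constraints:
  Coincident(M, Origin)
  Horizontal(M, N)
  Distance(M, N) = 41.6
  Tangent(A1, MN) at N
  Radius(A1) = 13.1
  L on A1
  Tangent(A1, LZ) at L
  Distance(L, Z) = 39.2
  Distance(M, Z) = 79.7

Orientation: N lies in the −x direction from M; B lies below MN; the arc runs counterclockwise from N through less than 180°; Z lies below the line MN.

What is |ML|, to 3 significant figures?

55.3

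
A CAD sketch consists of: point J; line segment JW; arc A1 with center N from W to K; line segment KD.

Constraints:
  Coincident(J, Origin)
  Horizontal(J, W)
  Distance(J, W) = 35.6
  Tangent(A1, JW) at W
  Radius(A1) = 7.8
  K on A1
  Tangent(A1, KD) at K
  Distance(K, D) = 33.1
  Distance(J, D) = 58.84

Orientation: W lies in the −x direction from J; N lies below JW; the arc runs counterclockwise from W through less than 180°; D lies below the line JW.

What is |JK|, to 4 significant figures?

44.15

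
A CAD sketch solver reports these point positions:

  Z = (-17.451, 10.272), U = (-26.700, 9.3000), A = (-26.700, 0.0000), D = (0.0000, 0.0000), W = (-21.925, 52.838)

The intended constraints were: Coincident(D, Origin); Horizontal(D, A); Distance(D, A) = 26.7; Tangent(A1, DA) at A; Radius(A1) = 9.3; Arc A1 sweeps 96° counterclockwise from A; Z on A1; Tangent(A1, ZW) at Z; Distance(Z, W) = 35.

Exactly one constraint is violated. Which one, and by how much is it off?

Distance(Z, W) = 35 — off by 7.80.

D = (0.00, 0.00) ✓; D.y = 0.00, A.y = 0.00 ✓; |DA| = 26.70 ✓; ∠(UA, AD) = 90.00° ✓; |UA| = 9.300 ✓; bearing(U→Z) − bearing(U→A) = 96.00° ✓; |UZ| = 9.300 ✓; ∠(UZ, ZW) = 90.00° ✓; |ZW| = 42.80 ✗.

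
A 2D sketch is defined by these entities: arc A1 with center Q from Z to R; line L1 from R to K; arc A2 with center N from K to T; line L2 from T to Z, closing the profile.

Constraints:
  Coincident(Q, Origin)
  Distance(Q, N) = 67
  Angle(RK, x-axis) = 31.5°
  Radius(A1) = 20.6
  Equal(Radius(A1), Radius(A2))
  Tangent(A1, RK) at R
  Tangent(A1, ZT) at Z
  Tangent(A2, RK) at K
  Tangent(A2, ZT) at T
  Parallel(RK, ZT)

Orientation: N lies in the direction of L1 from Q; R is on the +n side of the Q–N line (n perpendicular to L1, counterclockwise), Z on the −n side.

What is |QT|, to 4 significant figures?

70.10

Tangency of A1 to both parallel lines with radius 20.6 puts R and Z at Q ± 20.6·n: R = (-10.76, 17.56), Z = (10.76, -17.56). Equal radii place K and T the same way about N: K = N + 20.6·n = (46.36, 52.57), T = N − 20.6·n = (67.89, 17.44). Then |QT| = |T − Q| = 70.10.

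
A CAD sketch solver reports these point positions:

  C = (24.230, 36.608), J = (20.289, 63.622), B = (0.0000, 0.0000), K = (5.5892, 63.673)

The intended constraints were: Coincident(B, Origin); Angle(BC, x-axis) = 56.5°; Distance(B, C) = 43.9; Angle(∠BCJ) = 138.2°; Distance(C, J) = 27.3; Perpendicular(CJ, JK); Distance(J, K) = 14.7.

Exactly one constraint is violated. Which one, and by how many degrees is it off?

Perpendicular(CJ, JK) — off by 8.50°.

B = (0.00, 0.00) ✓; BC at 56.50° ✓; |BC| = 43.90 ✓; ∠BCJ = 138.2° ✓; |CJ| = 27.30 ✓; ∠(CJ, JK) = 81.50° ✗; |JK| = 14.70 ✓.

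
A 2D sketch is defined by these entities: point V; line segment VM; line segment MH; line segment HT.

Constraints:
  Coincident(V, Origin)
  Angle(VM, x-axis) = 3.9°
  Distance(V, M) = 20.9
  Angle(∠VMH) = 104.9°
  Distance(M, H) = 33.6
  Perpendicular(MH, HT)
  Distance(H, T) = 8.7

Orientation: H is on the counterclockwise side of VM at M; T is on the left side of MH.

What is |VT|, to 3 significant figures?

40.6

V is at the origin; VM runs at 3.9° with length 20.9, so M = 20.9·(cos 3.9°, sin 3.9°) = (20.9, 1.42). ∠VMH = 104.9°, so MH runs at 3.9° + (180° − 104.9°) = 79.0° from the x-axis; with |MH| = 33.6, H = M + 33.6·(cos 79.0°, sin 79.0°) = (27.3, 34.4). MH ⟂ HT; with |HT| = 8.7 on the left of MH, T = H + 8.7·(-0.982, 0.191) = (18.7, 36.1). Then |VT| = |T − V| = 40.6.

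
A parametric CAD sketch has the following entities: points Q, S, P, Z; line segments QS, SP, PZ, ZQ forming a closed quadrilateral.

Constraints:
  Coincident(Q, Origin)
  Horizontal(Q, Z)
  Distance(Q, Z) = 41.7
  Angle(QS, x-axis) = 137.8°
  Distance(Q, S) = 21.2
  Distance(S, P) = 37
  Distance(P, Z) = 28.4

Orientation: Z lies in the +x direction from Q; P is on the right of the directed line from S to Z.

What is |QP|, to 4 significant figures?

16.10

Checks: |SP| = 37.00 ✓; |PZ| = 28.40 ✓.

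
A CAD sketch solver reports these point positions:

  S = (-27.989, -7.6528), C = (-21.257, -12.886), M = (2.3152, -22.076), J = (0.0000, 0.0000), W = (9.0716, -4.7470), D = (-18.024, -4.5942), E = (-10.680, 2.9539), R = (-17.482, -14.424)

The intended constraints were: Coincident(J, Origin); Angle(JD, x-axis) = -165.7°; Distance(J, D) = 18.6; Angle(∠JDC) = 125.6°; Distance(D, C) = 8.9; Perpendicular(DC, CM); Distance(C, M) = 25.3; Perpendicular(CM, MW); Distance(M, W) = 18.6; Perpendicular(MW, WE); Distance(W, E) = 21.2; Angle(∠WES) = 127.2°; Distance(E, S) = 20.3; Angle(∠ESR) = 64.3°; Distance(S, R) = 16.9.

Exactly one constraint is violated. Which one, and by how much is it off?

Distance(S, R) = 16.9 — off by 4.40.

J = (0.00, 0.00) ✓; JD at -165.7° ✓; |JD| = 18.60 ✓; ∠JDC = 125.6° ✓; |DC| = 8.900 ✓; ∠(DC, CM) = 90.00° ✓; |CM| = 25.30 ✓; ∠(CM, MW) = 90.00° ✓; |MW| = 18.60 ✓; ∠(MW, WE) = 90.00° ✓; |WE| = 21.20 ✓; ∠WES = 127.2° ✓; |ES| = 20.30 ✓; ∠ESR = 64.30° ✓; |SR| = 12.50 ✗.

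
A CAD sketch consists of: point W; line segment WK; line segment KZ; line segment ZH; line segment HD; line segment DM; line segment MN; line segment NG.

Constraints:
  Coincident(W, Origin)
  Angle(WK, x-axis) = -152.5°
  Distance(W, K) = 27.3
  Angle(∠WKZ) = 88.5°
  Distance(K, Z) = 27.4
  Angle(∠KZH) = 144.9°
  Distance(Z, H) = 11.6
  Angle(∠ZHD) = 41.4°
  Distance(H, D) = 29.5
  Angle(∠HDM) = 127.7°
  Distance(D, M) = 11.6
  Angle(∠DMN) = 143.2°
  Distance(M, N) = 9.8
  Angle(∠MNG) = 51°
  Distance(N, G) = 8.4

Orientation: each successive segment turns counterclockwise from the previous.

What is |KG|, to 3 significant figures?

6.58

W is at the origin; WK runs at -152.5° with length 27.3, so K = (-24.2, -12.6). ∠WKZ = 88.5° gives KZ at -61.0° from the x-axis; with |KZ| = 27.4, Z = (-10.9, -36.6). ∠KZH = 144.9° gives ZH at -25.9° from the x-axis; with |ZH| = 11.6, H = (-0.497, -41.6). ∠ZHD = 41.4° gives HD at 113° from the x-axis; with |HD| = 29.5, D = (-11.9, -14.4). ∠HDM = 127.7° gives DM at 165° from the x-axis; with |DM| = 11.6, M = (-23.1, -11.4). ∠DMN = 143.2° gives MN at -158° from the x-axis; with |MN| = 9.8, N = (-32.2, -15.1). ∠MNG = 51.0° gives NG at -29.2° from the x-axis; with |NG| = 8.4, G = (-24.9, -19.2). Then |KG| = |G − K| = 6.58.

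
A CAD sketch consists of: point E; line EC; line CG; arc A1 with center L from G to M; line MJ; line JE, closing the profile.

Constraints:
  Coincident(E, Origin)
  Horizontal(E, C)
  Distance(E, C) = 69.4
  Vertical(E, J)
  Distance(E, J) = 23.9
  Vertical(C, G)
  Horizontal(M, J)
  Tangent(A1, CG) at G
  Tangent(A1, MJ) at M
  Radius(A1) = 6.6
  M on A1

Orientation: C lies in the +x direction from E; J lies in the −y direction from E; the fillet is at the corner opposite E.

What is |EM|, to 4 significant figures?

67.19

E is at the origin; E and C share the same y with |EC| = 69.4 and C on the +x side, so C = (69.40, 0.000). E and J share the same x with |EJ| = 23.9 and J on the −y side, so J = (0.000, -23.90). The virtual corner opposite E is at (69.40, -23.90). A1 meets CG tangentially, so LG is at right angles to CG and A1 meets MJ tangentially, so LM is at right angles to MJ, with radius 6.6, so the center L sits 6.6 in from both sides at L = (62.80, -17.30). That places the tangent points at G = (69.40, -17.30) on CG and M = (62.80, -23.90) on MJ. Then |EM| = |M − E| = 67.19.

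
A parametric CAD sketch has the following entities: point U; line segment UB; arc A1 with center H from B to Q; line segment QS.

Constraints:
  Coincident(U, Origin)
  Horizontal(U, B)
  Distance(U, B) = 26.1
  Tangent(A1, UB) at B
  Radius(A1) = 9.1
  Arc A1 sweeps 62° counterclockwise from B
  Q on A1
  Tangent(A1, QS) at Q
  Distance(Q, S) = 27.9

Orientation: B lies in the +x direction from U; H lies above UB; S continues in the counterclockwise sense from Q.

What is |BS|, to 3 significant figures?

36.3

U is at the origin; U and B share the same y with |UB| = 26.1 and B on the +x side, so B = (26.1, 0.00). Tangency of A1 to UB means the radius HB is perpendicular to UB, so H = B + (0, 9.1) = (26.1, 9.10). On A1, B sits at bearing -90° from H; a 62° counterclockwise sweep puts Q at bearing -28°, so Q = H + 9.1·(cos -28°, sin -28°) = (34.1, 4.83). A1 meets QS tangentially, so HQ is at right angles to QS, so QS runs along (−sin -28°, cos -28°); with |QS| = 27.9, S = (47.2, 29.5). Then |BS| = |S − B| = 36.3.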